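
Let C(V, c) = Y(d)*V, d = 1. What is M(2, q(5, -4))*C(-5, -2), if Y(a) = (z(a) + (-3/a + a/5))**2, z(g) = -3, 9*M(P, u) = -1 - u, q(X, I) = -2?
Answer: -841/45 ≈ -18.689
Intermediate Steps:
M(P, u) = -1/9 - u/9 (M(P, u) = (-1 - u)/9 = -1/9 - u/9)
Y(a) = (-3 - 3/a + a/5)**2 (Y(a) = (-3 + (-3/a + a/5))**2 = (-3 - 3/a + a/5)**2)
C(V, c) = 841*V/25 (C(V, c) = ((1/25)*(-15 + 1**2 - 15*1)**2/1**2)*V = ((1/25)*1*(-15 + 1 - 15)**2)*V = ((1/25)*1*(-29)**2)*V = ((1/25)*1*841)*V = 841*V/25)
M(2, q(5, -4))*C(-5, -2) = (-1/9 - 1/9*(-2))*((841/25)*(-5)) = (-1/9 + 2/9)*(-841/5) = (1/9)*(-841/5) = -841/45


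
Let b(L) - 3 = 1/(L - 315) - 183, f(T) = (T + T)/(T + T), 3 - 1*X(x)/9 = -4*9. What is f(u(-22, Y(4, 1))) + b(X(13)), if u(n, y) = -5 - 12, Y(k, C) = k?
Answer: -6443/36 ≈ -178.97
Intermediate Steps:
u(n, y) = -17
X(x) = 351 (X(x) = 27 - (-36)*9 = 27 - 9*(-36) = 27 + 324 = 351)
f(T) = 1 (f(T) = (2*T)/((2*T)) = (2*T)*(1/(2*T)) = 1)
b(L) = -180 + 1/(-315 + L) (b(L) = 3 + (1/(L - 315) - 183) = 3 + (1/(-315 + L) - 183) = 3 + (-183 + 1/(-315 + L)) = -180 + 1/(-315 + L))
f(u(-22, Y(4, 1))) + b(X(13)) = 1 + (56701 - 180*351)/(-315 + 351) = 1 + (56701 - 63180)/36 = 1 + (1/36)*(-6479) = 1 - 6479/36 = -6443/36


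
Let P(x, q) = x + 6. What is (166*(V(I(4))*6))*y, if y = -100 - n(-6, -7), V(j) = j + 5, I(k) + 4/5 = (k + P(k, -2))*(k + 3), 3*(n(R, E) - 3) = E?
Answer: -51234904/5 ≈ -1.0247e+7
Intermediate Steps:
n(R, E) = 3 + E/3
P(x, q) = 6 + x
I(k) = -⅘ + (3 + k)*(6 + 2*k) (I(k) = -⅘ + (k + (6 + k))*(k + 3) = -⅘ + (6 + 2*k)*(3 + k) = -⅘ + (3 + k)*(6 + 2*k))
V(j) = 5 + j
y = -302/3 (y = -100 - (3 + (⅓)*(-7)) = -100 - (3 - 7/3) = -100 - 1*⅔ = -100 - ⅔ = -302/3 ≈ -100.67)
(166*(V(I(4))*6))*y = (166*((5 + (86/5 + 2*4² + 12*4))*6))*(-302/3) = (166*((5 + (86/5 + 2*16 + 48))*6))*(-302/3) = (166*((5 + (86/5 + 32 + 48))*6))*(-302/3) = (166*((5 + 486/5)*6))*(-302/3) = (166*((511/5)*6))*(-302/3) = (166*(3066/5))*(-302/3) = (508956/5)*(-302/3) = -51234904/5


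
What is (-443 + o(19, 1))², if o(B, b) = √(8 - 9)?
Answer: (443 - I)² ≈ 1.9625e+5 - 886.0*I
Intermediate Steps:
o(B, b) = I (o(B, b) = √(-1) = I)
(-443 + o(19, 1))² = (-443 + I)²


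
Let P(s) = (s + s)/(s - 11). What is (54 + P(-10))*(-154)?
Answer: -25388/3 ≈ -8462.7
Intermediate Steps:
P(s) = 2*s/(-11 + s) (P(s) = (2*s)/(-11 + s) = 2*s/(-11 + s))
(54 + P(-10))*(-154) = (54 + 2*(-10)/(-11 - 10))*(-154) = (54 + 2*(-10)/(-21))*(-154) = (54 + 2*(-10)*(-1/21))*(-154) = (54 + 20/21)*(-154) = (1154/21)*(-154) = -25388/3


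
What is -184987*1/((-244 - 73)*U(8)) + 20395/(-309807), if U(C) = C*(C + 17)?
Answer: 56017224509/19641763800 ≈ 2.8519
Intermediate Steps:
U(C) = C*(17 + C)
-184987*1/((-244 - 73)*U(8)) + 20395/(-309807) = -184987*1/(8*(-244 - 73)*(17 + 8)) + 20395/(-309807) = -184987/((-2536*25)) + 20395*(-1/309807) = -184987/((-317*200)) - 20395/309807 = -184987/(-63400) - 20395/309807 = -184987*(-1/63400) - 20395/309807 = 184987/63400 - 20395/309807 = 56017224509/19641763800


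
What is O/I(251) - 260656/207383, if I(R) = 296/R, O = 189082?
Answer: 447374242715/2790244 ≈ 1.6034e+5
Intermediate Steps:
O/I(251) - 260656/207383 = 189082/((296/251)) - 260656/207383 = 189082/((296*(1/251))) - 260656*1/207383 = 189082/(296/251) - 23696/18853 = 189082*(251/296) - 23696/18853 = 23729791/148 - 23696/18853 = 447374242715/2790244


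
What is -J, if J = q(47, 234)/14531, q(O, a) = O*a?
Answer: -10998/14531 ≈ -0.75686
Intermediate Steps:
J = 10998/14531 (J = (47*234)/14531 = 10998*(1/14531) = 10998/14531 ≈ 0.75686)
-J = -1*10998/14531 = -10998/14531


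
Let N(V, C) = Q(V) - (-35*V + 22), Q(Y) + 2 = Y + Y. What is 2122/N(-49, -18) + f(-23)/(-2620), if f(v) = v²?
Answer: -6531413/4812940 ≈ -1.3571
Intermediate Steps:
Q(Y) = -2 + 2*Y (Q(Y) = -2 + (Y + Y) = -2 + 2*Y)
N(V, C) = -24 + 37*V (N(V, C) = (-2 + 2*V) - (-35*V + 22) = (-2 + 2*V) - (22 - 35*V) = (-2 + 2*V) + (-22 + 35*V) = -24 + 37*V)
2122/N(-49, -18) + f(-23)/(-2620) = 2122/(-24 + 37*(-49)) + (-23)²/(-2620) = 2122/(-24 - 1813) + 529*(-1/2620) = 2122/(-1837) - 529/2620 = 2122*(-1/1837) - 529/2620 = -2122/1837 - 529/2620 = -6531413/4812940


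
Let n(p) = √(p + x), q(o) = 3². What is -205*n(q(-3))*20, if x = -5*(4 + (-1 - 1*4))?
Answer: -4100*√14 ≈ -15341.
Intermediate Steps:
x = 5 (x = -5*(4 + (-1 - 4)) = -5*(4 - 5) = -5*(-1) = 5)
q(o) = 9
n(p) = √(5 + p) (n(p) = √(p + 5) = √(5 + p))
-205*n(q(-3))*20 = -205*√(5 + 9)*20 = -205*√14*20 = -4100*√14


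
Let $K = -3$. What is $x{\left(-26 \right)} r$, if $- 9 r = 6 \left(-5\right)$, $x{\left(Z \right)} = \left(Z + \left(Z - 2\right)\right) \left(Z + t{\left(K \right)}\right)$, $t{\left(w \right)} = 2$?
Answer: $4320$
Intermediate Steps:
$x{\left(Z \right)} = \left(-2 + 2 Z\right) \left(2 + Z\right)$ ($x{\left(Z \right)} = \left(Z + \left(Z - 2\right)\right) \left(Z + 2\right) = \left(Z + \left(Z - 2\right)\right) \left(2 + Z\right) = \left(Z + \left(-2 + Z\right)\right) \left(2 + Z\right) = \left(-2 + 2 Z\right) \left(2 + Z\right)$)
$r = \frac{10}{3}$ ($r = - \frac{6 \left(-5\right)}{9} = \left(- \frac{1}{9}\right) \left(-30\right) = \frac{10}{3} \approx 3.3333$)
$x{\left(-26 \right)} r = \left(-4 + 2 \left(-26\right) + 2 \left(-26\right)^{2}\right) \frac{10}{3} = \left(-4 - 52 + 2 \cdot 676\right) \frac{10}{3} = \left(-4 - 52 + 1352\right) \frac{10}{3} = 1296 \cdot \frac{10}{3} = 4320$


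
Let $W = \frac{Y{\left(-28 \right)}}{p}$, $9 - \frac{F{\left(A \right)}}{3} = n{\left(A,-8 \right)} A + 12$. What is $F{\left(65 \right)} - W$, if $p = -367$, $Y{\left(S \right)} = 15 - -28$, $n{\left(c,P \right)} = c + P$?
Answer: $- \frac{4082465}{367} \approx -11124.0$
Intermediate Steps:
$n{\left(c,P \right)} = P + c$
$F{\left(A \right)} = -9 - 3 A \left(-8 + A\right)$ ($F{\left(A \right)} = 27 - 3 \left(\left(-8 + A\right) A + 12\right) = 27 - 3 \left(A \left(-8 + A\right) + 12\right) = 27 - 3 \left(12 + A \left(-8 + A\right)\right) = 27 - \left(36 + 3 A \left(-8 + A\right)\right) = -9 - 3 A \left(-8 + A\right)$)
$Y{\left(S \right)} = 43$ ($Y{\left(S \right)} = 15 + 28 = 43$)
$W = - \frac{43}{367}$ ($W = \frac{43}{-367} = 43 \left(- \frac{1}{367}\right) = - \frac{43}{367} \approx -0.11717$)
$F{\left(65 \right)} - W = \left(-9 - 195 \left(-8 + 65\right)\right) - - \frac{43}{367} = \left(-9 - 195 \cdot 57\right) + \frac{43}{367} = \left(-9 - 11115\right) + \frac{43}{367} = -11124 + \frac{43}{367} = - \frac{4082465}{367}$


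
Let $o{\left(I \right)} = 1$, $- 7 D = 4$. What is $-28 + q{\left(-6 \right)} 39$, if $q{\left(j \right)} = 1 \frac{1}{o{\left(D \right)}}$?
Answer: $11$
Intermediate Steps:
$D = - \frac{4}{7}$ ($D = \left(- \frac{1}{7}\right) 4 = - \frac{4}{7} \approx -0.57143$)
$q{\left(j \right)} = 1$ ($q{\left(j \right)} = 1 \cdot 1^{-1} = 1 \cdot 1 = 1$)
$-28 + q{\left(-6 \right)} 39 = -28 + 1 \cdot 39 = -28 + 39 = 11$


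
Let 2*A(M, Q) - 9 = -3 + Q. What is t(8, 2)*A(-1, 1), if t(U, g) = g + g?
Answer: 14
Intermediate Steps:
t(U, g) = 2*g
A(M, Q) = 3 + Q/2 (A(M, Q) = 9/2 + (-3 + Q)/2 = 9/2 + (-3/2 + Q/2) = 3 + Q/2)
t(8, 2)*A(-1, 1) = (2*2)*(3 + (1/2)*1) = 4*(3 + 1/2) = 4*(7/2) = 14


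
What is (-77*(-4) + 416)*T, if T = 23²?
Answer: 382996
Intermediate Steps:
T = 529
(-77*(-4) + 416)*T = (-77*(-4) + 416)*529 = (308 + 416)*529 = 724*529 = 382996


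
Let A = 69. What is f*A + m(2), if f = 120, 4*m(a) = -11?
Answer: 33109/4 ≈ 8277.3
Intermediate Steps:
m(a) = -11/4 (m(a) = (¼)*(-11) = -11/4)
f*A + m(2) = 120*69 - 11/4 = 8280 - 11/4 = 33109/4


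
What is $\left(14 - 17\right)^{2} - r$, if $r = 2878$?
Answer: $-2869$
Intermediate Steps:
$\left(14 - 17\right)^{2} - r = \left(14 - 17\right)^{2} - 2878 = \left(-3\right)^{2} - 2878 = 9 - 2878 = -2869$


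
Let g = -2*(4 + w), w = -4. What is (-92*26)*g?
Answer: 0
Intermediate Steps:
g = 0 (g = -2*(4 - 4) = -2*0 = 0)
(-92*26)*g = -92*26*0 = -2392*0 = 0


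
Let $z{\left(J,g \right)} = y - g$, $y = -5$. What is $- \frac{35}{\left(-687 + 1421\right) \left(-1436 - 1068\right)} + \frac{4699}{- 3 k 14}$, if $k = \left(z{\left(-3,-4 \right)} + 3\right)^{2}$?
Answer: $- \frac{1079556923}{38596656} \approx -27.97$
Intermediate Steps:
$z{\left(J,g \right)} = -5 - g$
$k = 4$ ($k = \left(\left(-5 - -4\right) + 3\right)^{2} = \left(\left(-5 + 4\right) + 3\right)^{2} = \left(-1 + 3\right)^{2} = 2^{2} = 4$)
$- \frac{35}{\left(-687 + 1421\right) \left(-1436 - 1068\right)} + \frac{4699}{- 3 k 14} = - \frac{35}{\left(-687 + 1421\right) \left(-1436 - 1068\right)} + \frac{4699}{\left(-3\right) 4 \cdot 14} = - \frac{35}{734 \left(-2504\right)} + \frac{4699}{\left(-12\right) 14} = - \frac{35}{-1837936} + \frac{4699}{-168} = \left(-35\right) \left(- \frac{1}{1837936}\right) + 4699 \left(- \frac{1}{168}\right) = \frac{35}{1837936} - \frac{4699}{168} = - \frac{1079556923}{38596656}$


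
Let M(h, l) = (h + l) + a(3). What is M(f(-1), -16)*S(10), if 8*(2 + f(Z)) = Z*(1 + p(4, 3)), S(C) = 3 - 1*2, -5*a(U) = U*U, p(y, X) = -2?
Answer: -787/40 ≈ -19.675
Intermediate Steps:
a(U) = -U²/5 (a(U) = -U*U/5 = -U²/5)
S(C) = 1 (S(C) = 3 - 2 = 1)
f(Z) = -2 - Z/8 (f(Z) = -2 + (Z*(1 - 2))/8 = -2 + (Z*(-1))/8 = -2 + (-Z)/8 = -2 - Z/8)
M(h, l) = -9/5 + h + l (M(h, l) = (h + l) - ⅕*3² = (h + l) - ⅕*9 = (h + l) - 9/5 = -9/5 + h + l)
M(f(-1), -16)*S(10) = (-9/5 + (-2 - ⅛*(-1)) - 16)*1 = (-9/5 + (-2 + ⅛) - 16)*1 = (-9/5 - 15/8 - 16)*1 = -787/40*1 = -787/40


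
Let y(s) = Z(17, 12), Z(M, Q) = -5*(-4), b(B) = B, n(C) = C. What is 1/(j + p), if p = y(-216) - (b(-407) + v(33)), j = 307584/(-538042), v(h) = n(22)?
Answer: 269021/108799713 ≈ 0.0024726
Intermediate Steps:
v(h) = 22
j = -153792/269021 (j = 307584*(-1/538042) = -153792/269021 ≈ -0.57167)
Z(M, Q) = 20
y(s) = 20
p = 405 (p = 20 - (-407 + 22) = 20 - 1*(-385) = 20 + 385 = 405)
1/(j + p) = 1/(-153792/269021 + 405) = 1/(108799713/269021) = 269021/108799713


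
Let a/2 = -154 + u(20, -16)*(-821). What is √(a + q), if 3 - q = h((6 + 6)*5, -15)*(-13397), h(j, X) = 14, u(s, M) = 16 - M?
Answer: √134709 ≈ 367.03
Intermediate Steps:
q = 187561 (q = 3 - 14*(-13397) = 3 - 1*(-187558) = 3 + 187558 = 187561)
a = -52852 (a = 2*(-154 + (16 - 1*(-16))*(-821)) = 2*(-154 + (16 + 16)*(-821)) = 2*(-154 + 32*(-821)) = 2*(-154 - 26272) = 2*(-26426) = -52852)
√(a + q) = √(-52852 + 187561) = √134709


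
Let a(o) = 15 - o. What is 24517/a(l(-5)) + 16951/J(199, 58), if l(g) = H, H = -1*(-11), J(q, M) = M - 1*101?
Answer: 986427/172 ≈ 5735.0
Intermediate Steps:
J(q, M) = -101 + M (J(q, M) = M - 101 = -101 + M)
H = 11
l(g) = 11
24517/a(l(-5)) + 16951/J(199, 58) = 24517/(15 - 1*11) + 16951/(-101 + 58) = 24517/(15 - 11) + 16951/(-43) = 24517/4 + 16951*(-1/43) = 24517*(1/4) - 16951/43 = 24517/4 - 16951/43 = 986427/172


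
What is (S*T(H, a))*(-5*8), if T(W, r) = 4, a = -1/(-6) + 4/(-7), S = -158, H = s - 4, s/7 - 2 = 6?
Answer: 25280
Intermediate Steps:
s = 56 (s = 14 + 7*6 = 14 + 42 = 56)
H = 52 (H = 56 - 4 = 52)
a = -17/42 (a = -1*(-⅙) + 4*(-⅐) = ⅙ - 4/7 = -17/42 ≈ -0.40476)
(S*T(H, a))*(-5*8) = (-158*4)*(-5*8) = -632*(-40) = 25280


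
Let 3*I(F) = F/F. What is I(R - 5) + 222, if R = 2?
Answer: 667/3 ≈ 222.33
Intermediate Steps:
I(F) = ⅓ (I(F) = (F/F)/3 = (⅓)*1 = ⅓)
I(R - 5) + 222 = ⅓ + 222 = 667/3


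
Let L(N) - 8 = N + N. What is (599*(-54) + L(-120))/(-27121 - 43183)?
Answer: 1253/2704 ≈ 0.46339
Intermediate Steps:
L(N) = 8 + 2*N (L(N) = 8 + (N + N) = 8 + 2*N)
(599*(-54) + L(-120))/(-27121 - 43183) = (599*(-54) + (8 + 2*(-120)))/(-27121 - 43183) = (-32346 + (8 - 240))/(-70304) = (-32346 - 232)*(-1/70304) = -32578*(-1/70304) = 1253/2704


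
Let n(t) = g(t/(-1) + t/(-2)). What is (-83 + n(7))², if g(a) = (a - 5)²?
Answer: 395641/16 ≈ 24728.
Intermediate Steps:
g(a) = (-5 + a)²
n(t) = (-5 - 3*t/2)² (n(t) = (-5 + (t/(-1) + t/(-2)))² = (-5 + (t*(-1) + t*(-½)))² = (-5 + (-t - t/2))² = (-5 - 3*t/2)²)
(-83 + n(7))² = (-83 + (10 + 3*7)²/4)² = (-83 + (10 + 21)²/4)² = (-83 + (¼)*31²)² = (-83 + (¼)*961)² = (-83 + 961/4)² = (629/4)² = 395641/16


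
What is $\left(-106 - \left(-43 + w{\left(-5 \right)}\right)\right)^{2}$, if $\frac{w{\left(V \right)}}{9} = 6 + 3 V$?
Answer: $324$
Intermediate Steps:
$w{\left(V \right)} = 54 + 27 V$ ($w{\left(V \right)} = 9 \left(6 + 3 V\right) = 54 + 27 V$)
$\left(-106 - \left(-43 + w{\left(-5 \right)}\right)\right)^{2} = \left(-106 + \left(43 - \left(54 + 27 \left(-5\right)\right)\right)\right)^{2} = \left(-106 + \left(43 - \left(54 - 135\right)\right)\right)^{2} = \left(-106 + \left(43 - -81\right)\right)^{2} = \left(-106 + \left(43 + 81\right)\right)^{2} = \left(-106 + 124\right)^{2} = 18^{2} = 324$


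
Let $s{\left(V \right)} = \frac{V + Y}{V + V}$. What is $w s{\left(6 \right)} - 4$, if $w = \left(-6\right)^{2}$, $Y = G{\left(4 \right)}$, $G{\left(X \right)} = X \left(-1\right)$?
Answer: $2$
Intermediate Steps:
$G{\left(X \right)} = - X$
$Y = -4$ ($Y = \left(-1\right) 4 = -4$)
$s{\left(V \right)} = \frac{-4 + V}{2 V}$ ($s{\left(V \right)} = \frac{V - 4}{V + V} = \frac{-4 + V}{2 V}$)
$w = 36$
$w s{\left(6 \right)} - 4 = 36 \frac{-4 + 6}{2 \cdot 6} - 4 = 36 \cdot \frac{1}{2} \cdot \frac{1}{6} \cdot 2 - 4 = 36 \cdot \frac{1}{6} - 4 = 6 - 4 = 2$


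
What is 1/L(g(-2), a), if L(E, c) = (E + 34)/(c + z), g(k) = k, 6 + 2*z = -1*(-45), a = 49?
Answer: 137/64 ≈ 2.1406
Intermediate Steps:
z = 39/2 (z = -3 + (-1*(-45))/2 = -3 + (1/2)*45 = -3 + 45/2 = 39/2 ≈ 19.500)
L(E, c) = (34 + E)/(39/2 + c) (L(E, c) = (E + 34)/(c + 39/2) = (34 + E)/(39/2 + c))
1/L(g(-2), a) = 1/(2*(34 - 2)/(39 + 2*49)) = 1/(2*32/(39 + 98)) = 1/(2*32/137) = 1/(2*(1/137)*32) = 1/(64/137) = 137/64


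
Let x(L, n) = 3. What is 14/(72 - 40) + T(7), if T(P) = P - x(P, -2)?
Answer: 71/16 ≈ 4.4375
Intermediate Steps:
T(P) = -3 + P (T(P) = P - 1*3 = P - 3 = -3 + P)
14/(72 - 40) + T(7) = 14/(72 - 40) + (-3 + 7) = 14/32 + 4 = (1/32)*14 + 4 = 7/16 + 4 = 71/16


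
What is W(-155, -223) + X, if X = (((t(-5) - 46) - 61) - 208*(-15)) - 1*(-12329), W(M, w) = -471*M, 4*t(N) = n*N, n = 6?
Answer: 176679/2 ≈ 88340.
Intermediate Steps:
t(N) = 3*N/2 (t(N) = (6*N)/4 = 3*N/2)
X = 30669/2 (X = ((((3/2)*(-5) - 46) - 61) - 208*(-15)) - 1*(-12329) = (((-15/2 - 46) - 61) + 3120) + 12329 = ((-107/2 - 61) + 3120) + 12329 = (-229/2 + 3120) + 12329 = 6011/2 + 12329 = 30669/2 ≈ 15335.)
W(-155, -223) + X = -471*(-155) + 30669/2 = 73005 + 30669/2 = 176679/2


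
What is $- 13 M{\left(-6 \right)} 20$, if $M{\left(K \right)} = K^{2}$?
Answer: $-9360$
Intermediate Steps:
$- 13 M{\left(-6 \right)} 20 = - 13 \left(-6\right)^{2} \cdot 20 = \left(-13\right) 36 \cdot 20 = \left(-468\right) 20 = -9360$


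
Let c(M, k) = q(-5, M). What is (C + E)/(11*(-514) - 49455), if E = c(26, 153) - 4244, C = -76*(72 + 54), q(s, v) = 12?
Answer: 13808/55109 ≈ 0.25056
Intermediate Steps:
c(M, k) = 12
C = -9576 (C = -76*126 = -9576)
E = -4232 (E = 12 - 4244 = -4232)
(C + E)/(11*(-514) - 49455) = (-9576 - 4232)/(11*(-514) - 49455) = -13808/(-5654 - 49455) = -13808/(-55109) = -13808*(-1/55109) = 13808/55109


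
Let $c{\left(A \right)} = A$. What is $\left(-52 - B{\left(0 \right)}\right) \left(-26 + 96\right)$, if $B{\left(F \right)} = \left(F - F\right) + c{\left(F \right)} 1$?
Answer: $-3640$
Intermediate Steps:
$B{\left(F \right)} = F$ ($B{\left(F \right)} = \left(F - F\right) + F 1 = 0 + F = F$)
$\left(-52 - B{\left(0 \right)}\right) \left(-26 + 96\right) = \left(-52 - 0\right) \left(-26 + 96\right) = \left(-52 + 0\right) 70 = \left(-52\right) 70 = -3640$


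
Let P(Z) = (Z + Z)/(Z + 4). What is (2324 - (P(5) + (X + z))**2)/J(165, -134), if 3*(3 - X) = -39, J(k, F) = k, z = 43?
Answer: -104437/13365 ≈ -7.8142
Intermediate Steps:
X = 16 (X = 3 - 1/3*(-39) = 3 + 13 = 16)
P(Z) = 2*Z/(4 + Z) (P(Z) = (2*Z)/(4 + Z) = 2*Z/(4 + Z))
(2324 - (P(5) + (X + z))**2)/J(165, -134) = (2324 - (2*5/(4 + 5) + (16 + 43))**2)/165 = (2324 - (2*5/9 + 59)**2)*(1/165) = (2324 - (2*5*(1/9) + 59)**2)*(1/165) = (2324 - (10/9 + 59)**2)*(1/165) = (2324 - (541/9)**2)*(1/165) = (2324 - 1*292681/81)*(1/165) = (2324 - 292681/81)*(1/165) = -104437/81*1/165 = -104437/13365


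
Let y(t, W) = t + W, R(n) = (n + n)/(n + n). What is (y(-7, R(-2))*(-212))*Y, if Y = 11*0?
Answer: 0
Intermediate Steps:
Y = 0
R(n) = 1 (R(n) = (2*n)/((2*n)) = (2*n)*(1/(2*n)) = 1)
y(t, W) = W + t
(y(-7, R(-2))*(-212))*Y = ((1 - 7)*(-212))*0 = -6*(-212)*0 = 1272*0 = 0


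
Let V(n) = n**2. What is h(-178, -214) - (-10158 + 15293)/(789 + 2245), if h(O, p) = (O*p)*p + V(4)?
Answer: -24732177983/3034 ≈ -8.1517e+6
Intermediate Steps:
h(O, p) = 16 + O*p**2 (h(O, p) = (O*p)*p + 4**2 = O*p**2 + 16 = 16 + O*p**2)
h(-178, -214) - (-10158 + 15293)/(789 + 2245) = (16 - 178*(-214)**2) - (-10158 + 15293)/(789 + 2245) = (16 - 178*45796) - 5135/3034 = (16 - 8151688) - 5135/3034 = -8151672 - 1*5135/3034 = -8151672 - 5135/3034 = -24732177983/3034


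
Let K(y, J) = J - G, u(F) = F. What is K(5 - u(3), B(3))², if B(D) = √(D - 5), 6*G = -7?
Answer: -23/36 + 7*I*√2/3 ≈ -0.63889 + 3.2998*I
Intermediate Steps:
G = -7/6 (G = (⅙)*(-7) = -7/6 ≈ -1.1667)
B(D) = √(-5 + D)
K(y, J) = 7/6 + J (K(y, J) = J - 1*(-7/6) = J + 7/6 = 7/6 + J)
K(5 - u(3), B(3))² = (7/6 + √(-5 + 3))² = (7/6 + √(-2))² = (7/6 + I*√2)²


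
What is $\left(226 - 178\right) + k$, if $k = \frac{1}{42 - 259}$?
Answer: $\frac{10415}{217} \approx 47.995$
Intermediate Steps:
$k = - \frac{1}{217}$ ($k = \frac{1}{-217} = - \frac{1}{217} \approx -0.0046083$)
$\left(226 - 178\right) + k = \left(226 - 178\right) - \frac{1}{217} = 48 - \frac{1}{217} = \frac{10415}{217}$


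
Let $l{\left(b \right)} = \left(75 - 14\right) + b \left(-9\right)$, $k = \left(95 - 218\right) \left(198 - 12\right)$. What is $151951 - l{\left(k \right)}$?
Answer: $-54012$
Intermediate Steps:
$k = -22878$ ($k = \left(-123\right) 186 = -22878$)
$l{\left(b \right)} = 61 - 9 b$
$151951 - l{\left(k \right)} = 151951 - \left(61 - -205902\right) = 151951 - \left(61 + 205902\right) = 151951 - 205963 = -54012$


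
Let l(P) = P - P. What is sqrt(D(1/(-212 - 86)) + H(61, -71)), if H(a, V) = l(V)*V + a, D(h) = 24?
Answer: sqrt(85) ≈ 9.2195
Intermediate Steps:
l(P) = 0
H(a, V) = a (H(a, V) = 0*V + a = 0 + a = a)
sqrt(D(1/(-212 - 86)) + H(61, -71)) = sqrt(24 + 61) = sqrt(85)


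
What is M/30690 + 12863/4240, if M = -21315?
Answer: 10146329/4337520 ≈ 2.3392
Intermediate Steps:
M/30690 + 12863/4240 = -21315/30690 + 12863/4240 = -21315*1/30690 + 12863*(1/4240) = -1421/2046 + 12863/4240 = 10146329/4337520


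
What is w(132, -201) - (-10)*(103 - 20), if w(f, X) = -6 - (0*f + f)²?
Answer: -16600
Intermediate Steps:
w(f, X) = -6 - f² (w(f, X) = -6 - (0 + f)² = -6 - f²)
w(132, -201) - (-10)*(103 - 20) = (-6 - 1*132²) - (-10)*(103 - 20) = (-6 - 1*17424) - (-10)*83 = (-6 - 17424) - 1*(-830) = -17430 + 830 = -16600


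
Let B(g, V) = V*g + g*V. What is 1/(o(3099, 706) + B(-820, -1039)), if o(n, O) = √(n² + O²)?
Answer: 1703960/2903469579363 - √10102237/2903469579363 ≈ 5.8578e-7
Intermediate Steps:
B(g, V) = 2*V*g (B(g, V) = V*g + V*g = 2*V*g)
o(n, O) = √(O² + n²)
1/(o(3099, 706) + B(-820, -1039)) = 1/(√(706² + 3099²) + 2*(-1039)*(-820)) = 1/(√(498436 + 9603801) + 1703960) = 1/(√10102237 + 1703960) = 1/(1703960 + √10102237)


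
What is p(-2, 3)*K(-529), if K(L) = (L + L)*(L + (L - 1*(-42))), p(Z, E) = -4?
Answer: -4299712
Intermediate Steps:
K(L) = 2*L*(42 + 2*L) (K(L) = (2*L)*(L + (L + 42)) = (2*L)*(L + (42 + L)) = (2*L)*(42 + 2*L) = 2*L*(42 + 2*L))
p(-2, 3)*K(-529) = -16*(-529)*(21 - 529) = -16*(-529)*(-508) = -4*1074928 = -4299712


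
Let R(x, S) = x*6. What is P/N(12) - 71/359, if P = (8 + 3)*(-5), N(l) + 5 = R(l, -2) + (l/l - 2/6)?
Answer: -73648/72877 ≈ -1.0106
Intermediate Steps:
R(x, S) = 6*x
N(l) = -13/3 + 6*l (N(l) = -5 + (6*l + (l/l - 2/6)) = -5 + (6*l + (1 - 2*⅙)) = -5 + (6*l + (1 - ⅓)) = -5 + (6*l + ⅔) = -5 + (⅔ + 6*l) = -13/3 + 6*l)
P = -55 (P = 11*(-5) = -55)
P/N(12) - 71/359 = -55/(-13/3 + 6*12) - 71/359 = -55/(-13/3 + 72) - 71*1/359 = -55/203/3 - 71/359 = -55*3/203 - 71/359 = -165/203 - 71/359 = -73648/72877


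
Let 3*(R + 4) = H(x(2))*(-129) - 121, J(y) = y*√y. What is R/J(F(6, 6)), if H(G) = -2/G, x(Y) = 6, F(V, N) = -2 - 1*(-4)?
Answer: -15*√2/2 ≈ -10.607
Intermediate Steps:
F(V, N) = 2 (F(V, N) = -2 + 4 = 2)
J(y) = y^(3/2)
R = -30 (R = -4 + (-2/6*(-129) - 121)/3 = -4 + (-2*⅙*(-129) - 121)/3 = -4 + (-⅓*(-129) - 121)/3 = -4 + (43 - 121)/3 = -4 + (⅓)*(-78) = -4 - 26 = -30)
R/J(F(6, 6)) = -30*√2/4 = -15*√2/2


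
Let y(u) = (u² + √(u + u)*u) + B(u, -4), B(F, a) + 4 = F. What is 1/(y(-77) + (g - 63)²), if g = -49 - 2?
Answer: 1346/25429243 + 11*I*√154/50858486 ≈ 5.2931e-5 + 2.684e-6*I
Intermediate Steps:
B(F, a) = -4 + F
g = -51
y(u) = -4 + u + u² + √2*u^(3/2) (y(u) = (u² + √(u + u)*u) + (-4 + u) = (u² + √(2*u)*u) + (-4 + u) = (u² + (√2*√u)*u) + (-4 + u) = (u² + √2*u^(3/2)) + (-4 + u) = -4 + u + u² + √2*u^(3/2))
1/(y(-77) + (g - 63)²) = 1/((-4 - 77 + (-77)² + √2*(-77)^(3/2)) + (-51 - 63)²) = 1/((-4 - 77 + 5929 + √2*(-77*I*√77)) + (-114)²) = 1/((-4 - 77 + 5929 - 77*I*√154) + 12996) = 1/((5848 - 77*I*√154) + 12996) = 1/(18844 - 77*I*√154)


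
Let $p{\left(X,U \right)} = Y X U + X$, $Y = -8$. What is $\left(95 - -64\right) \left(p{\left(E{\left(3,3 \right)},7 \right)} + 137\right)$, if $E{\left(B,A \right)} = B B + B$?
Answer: $-83157$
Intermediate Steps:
$E{\left(B,A \right)} = B + B^{2}$ ($E{\left(B,A \right)} = B^{2} + B = B + B^{2}$)
$p{\left(X,U \right)} = X - 8 U X$ ($p{\left(X,U \right)} = - 8 X U + X = - 8 U X + X = X - 8 U X$)
$\left(95 - -64\right) \left(p{\left(E{\left(3,3 \right)},7 \right)} + 137\right) = \left(95 - -64\right) \left(3 \left(1 + 3\right) \left(1 - 56\right) + 137\right) = \left(95 + 64\right) \left(3 \cdot 4 \left(1 - 56\right) + 137\right) = 159 \left(12 \left(-55\right) + 137\right) = 159 \left(-660 + 137\right) = 159 \left(-523\right) = -83157$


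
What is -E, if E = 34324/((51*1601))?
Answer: -34324/81651 ≈ -0.42037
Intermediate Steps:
E = 34324/81651 ≈ 0.42037
-E = -1*34324/81651 = -34324/81651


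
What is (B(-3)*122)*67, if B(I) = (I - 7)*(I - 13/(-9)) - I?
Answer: 1365058/9 ≈ 1.5167e+5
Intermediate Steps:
B(I) = -I + (-7 + I)*(13/9 + I) (B(I) = (-7 + I)*(I - 13*(-⅑)) - I = (-7 + I)*(I + 13/9) - I = (-7 + I)*(13/9 + I) - I = -I + (-7 + I)*(13/9 + I))
(B(-3)*122)*67 = ((-91/9 + (-3)² - 59/9*(-3))*122)*67 = ((-91/9 + 9 + 59/3)*122)*67 = ((167/9)*122)*67 = (20374/9)*67 = 1365058/9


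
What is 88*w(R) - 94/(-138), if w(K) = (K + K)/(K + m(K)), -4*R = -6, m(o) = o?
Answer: 6119/69 ≈ 88.681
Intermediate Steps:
R = 3/2 (R = -1/4*(-6) = 3/2 ≈ 1.5000)
w(K) = 1 (w(K) = (K + K)/(K + K) = (2*K)/((2*K)) = (2*K)*(1/(2*K)) = 1)
88*w(R) - 94/(-138) = 88*1 - 94/(-138) = 88 - 94*(-1/138) = 88 + 47/69 = 6119/69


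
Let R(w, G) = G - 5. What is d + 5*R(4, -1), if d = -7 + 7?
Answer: -30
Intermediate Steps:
R(w, G) = -5 + G
d = 0
d + 5*R(4, -1) = 0 + 5*(-5 - 1) = 0 + 5*(-6) = 0 - 30 = -30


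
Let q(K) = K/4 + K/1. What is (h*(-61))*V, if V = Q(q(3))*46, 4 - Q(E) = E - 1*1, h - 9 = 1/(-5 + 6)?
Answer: -35075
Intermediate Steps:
h = 10 (h = 9 + 1/(-5 + 6) = 9 + 1/1 = 9 + 1 = 10)
q(K) = 5*K/4 (q(K) = K*(¼) + K*1 = K/4 + K = 5*K/4)
Q(E) = 5 - E (Q(E) = 4 - (E - 1*1) = 4 - (E - 1) = 4 - (-1 + E) = 4 + (1 - E) = 5 - E)
V = 115/2 (V = (5 - 5*3/4)*46 = (5 - 1*15/4)*46 = (5 - 15/4)*46 = (5/4)*46 = 115/2 ≈ 57.500)
(h*(-61))*V = (10*(-61))*(115/2) = -610*115/2 = -35075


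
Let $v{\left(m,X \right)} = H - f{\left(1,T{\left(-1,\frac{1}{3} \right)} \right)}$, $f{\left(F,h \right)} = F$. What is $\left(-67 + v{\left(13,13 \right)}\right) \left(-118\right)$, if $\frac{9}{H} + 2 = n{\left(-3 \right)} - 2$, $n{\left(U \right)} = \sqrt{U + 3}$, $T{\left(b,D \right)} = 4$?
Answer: $\frac{16579}{2} \approx 8289.5$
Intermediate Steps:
$n{\left(U \right)} = \sqrt{3 + U}$
$H = - \frac{9}{4}$ ($H = \frac{9}{-2 - \left(2 - \sqrt{3 - 3}\right)} = \frac{9}{-2 - \left(2 - \sqrt{0}\right)} = \frac{9}{-2 + \left(0 - 2\right)} = \frac{9}{-2 - 2} = \frac{9}{-4} = 9 \left(- \frac{1}{4}\right) = - \frac{9}{4} \approx -2.25$)
$v{\left(m,X \right)} = - \frac{13}{4}$ ($v{\left(m,X \right)} = - \frac{9}{4} - 1 = - \frac{13}{4}$)
$\left(-67 + v{\left(13,13 \right)}\right) \left(-118\right) = \left(-67 - \frac{13}{4}\right) \left(-118\right) = \left(- \frac{281}{4}\right) \left(-118\right) = \frac{16579}{2}$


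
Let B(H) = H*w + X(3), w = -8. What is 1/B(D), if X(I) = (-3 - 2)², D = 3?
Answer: 1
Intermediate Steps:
X(I) = 25 (X(I) = (-5)² = 25)
B(H) = 25 - 8*H (B(H) = H*(-8) + 25 = -8*H + 25 = 25 - 8*H)
1/B(D) = 1/(25 - 8*3) = 1/(25 - 24) = 1/1 = 1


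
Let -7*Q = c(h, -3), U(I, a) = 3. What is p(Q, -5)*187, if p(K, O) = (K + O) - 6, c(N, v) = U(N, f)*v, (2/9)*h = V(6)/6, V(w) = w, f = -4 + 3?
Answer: -12716/7 ≈ -1816.6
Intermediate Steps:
f = -1
h = 9/2 (h = 9*(6/6)/2 = 9*(6*(1/6))/2 = (9/2)*1 = 9/2 ≈ 4.5000)
c(N, v) = 3*v
Q = 9/7 (Q = -3*(-3)/7 = -1/7*(-9) = 9/7 ≈ 1.2857)
p(K, O) = -6 + K + O
p(Q, -5)*187 = (-6 + 9/7 - 5)*187 = -68/7*187 = -12716/7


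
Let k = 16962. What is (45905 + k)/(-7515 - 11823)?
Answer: -62867/19338 ≈ -3.2510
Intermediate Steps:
(45905 + k)/(-7515 - 11823) = (45905 + 16962)/(-7515 - 11823) = 62867/(-19338) = 62867*(-1/19338) = -62867/19338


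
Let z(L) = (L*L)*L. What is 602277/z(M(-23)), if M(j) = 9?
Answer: 200759/243 ≈ 826.17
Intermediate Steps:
z(L) = L**3 (z(L) = L**2*L = L**3)
602277/z(M(-23)) = 602277/(9**3) = 602277/729 = 602277*(1/729) = 200759/243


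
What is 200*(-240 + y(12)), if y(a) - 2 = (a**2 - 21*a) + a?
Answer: -66800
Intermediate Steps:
y(a) = 2 + a**2 - 20*a (y(a) = 2 + ((a**2 - 21*a) + a) = 2 + (a**2 - 20*a) = 2 + a**2 - 20*a)
200*(-240 + y(12)) = 200*(-240 + (2 + 12**2 - 20*12)) = 200*(-240 + (2 + 144 - 240)) = 200*(-240 - 94) = 200*(-334) = -66800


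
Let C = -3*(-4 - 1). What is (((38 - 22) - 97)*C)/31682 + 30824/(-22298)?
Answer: -501829019/353222618 ≈ -1.4207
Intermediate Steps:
C = 15 (C = -3*(-5) = 15)
(((38 - 22) - 97)*C)/31682 + 30824/(-22298) = (((38 - 22) - 97)*15)/31682 + 30824/(-22298) = ((16 - 97)*15)*(1/31682) + 30824*(-1/22298) = -81*15*(1/31682) - 15412/11149 = -1215*1/31682 - 15412/11149 = -1215/31682 - 15412/11149 = -501829019/353222618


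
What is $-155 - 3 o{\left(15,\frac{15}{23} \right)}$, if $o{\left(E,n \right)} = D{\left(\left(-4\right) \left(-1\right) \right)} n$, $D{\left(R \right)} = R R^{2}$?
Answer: $- \frac{6445}{23} \approx -280.22$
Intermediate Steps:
$D{\left(R \right)} = R^{3}$
$o{\left(E,n \right)} = 64 n$ ($o{\left(E,n \right)} = \left(\left(-4\right) \left(-1\right)\right)^{3} n = 4^{3} n = 64 n$)
$-155 - 3 o{\left(15,\frac{15}{23} \right)} = -155 - 3 \cdot 64 \cdot \frac{15}{23} = -155 - \frac{2880}{23} = - \frac{6445}{23}$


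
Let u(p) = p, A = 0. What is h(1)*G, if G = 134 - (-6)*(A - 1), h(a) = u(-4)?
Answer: -512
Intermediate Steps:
h(a) = -4
G = 128 (G = 134 - (-6)*(0 - 1) = 134 - (-6)*(-1) = 134 - 1*6 = 134 - 6 = 128)
h(1)*G = -4*128 = -512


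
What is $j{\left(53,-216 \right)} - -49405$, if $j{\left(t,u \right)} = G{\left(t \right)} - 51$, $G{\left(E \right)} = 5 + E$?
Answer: $49412$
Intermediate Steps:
$j{\left(t,u \right)} = -46 + t$ ($j{\left(t,u \right)} = \left(5 + t\right) - 51 = -46 + t$)
$j{\left(53,-216 \right)} - -49405 = \left(-46 + 53\right) - -49405 = 7 + 49405 = 49412$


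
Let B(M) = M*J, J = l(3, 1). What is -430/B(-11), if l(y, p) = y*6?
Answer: 215/99 ≈ 2.1717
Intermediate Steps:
l(y, p) = 6*y
J = 18 (J = 6*3 = 18)
B(M) = 18*M (B(M) = M*18 = 18*M)
-430/B(-11) = -430/(18*(-11)) = -430/(-198) = -430*(-1/198) = 215/99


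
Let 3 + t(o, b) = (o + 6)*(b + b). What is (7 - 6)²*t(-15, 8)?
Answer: -147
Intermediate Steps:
t(o, b) = -3 + 2*b*(6 + o) (t(o, b) = -3 + (o + 6)*(b + b) = -3 + (6 + o)*(2*b) = -3 + 2*b*(6 + o))
(7 - 6)²*t(-15, 8) = (7 - 6)²*(-3 + 12*8 + 2*8*(-15)) = 1²*(-3 + 96 - 240) = 1*(-147) = -147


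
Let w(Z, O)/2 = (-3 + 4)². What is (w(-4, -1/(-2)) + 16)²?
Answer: 324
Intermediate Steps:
w(Z, O) = 2 (w(Z, O) = 2*(-3 + 4)² = 2*1² = 2*1 = 2)
(w(-4, -1/(-2)) + 16)² = (2 + 16)² = 18² = 324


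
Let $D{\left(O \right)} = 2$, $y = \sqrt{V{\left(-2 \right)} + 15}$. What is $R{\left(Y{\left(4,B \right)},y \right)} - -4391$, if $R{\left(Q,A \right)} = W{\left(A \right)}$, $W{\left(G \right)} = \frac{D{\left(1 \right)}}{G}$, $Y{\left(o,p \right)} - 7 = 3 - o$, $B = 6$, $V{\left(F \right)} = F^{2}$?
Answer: $4391 + \frac{2 \sqrt{19}}{19} \approx 4391.5$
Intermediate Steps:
$y = \sqrt{19}$ ($y = \sqrt{\left(-2\right)^{2} + 15} = \sqrt{4 + 15} = \sqrt{19} \approx 4.3589$)
$Y{\left(o,p \right)} = 10 - o$ ($Y{\left(o,p \right)} = 7 - \left(-3 + o\right) = 10 - o$)
$W{\left(G \right)} = \frac{2}{G}$
$R{\left(Q,A \right)} = \frac{2}{A}$
$R{\left(Y{\left(4,B \right)},y \right)} - -4391 = \frac{2}{\sqrt{19}} - -4391 = 2 \frac{\sqrt{19}}{19} + 4391 = \frac{2 \sqrt{19}}{19} + 4391 = 4391 + \frac{2 \sqrt{19}}{19}$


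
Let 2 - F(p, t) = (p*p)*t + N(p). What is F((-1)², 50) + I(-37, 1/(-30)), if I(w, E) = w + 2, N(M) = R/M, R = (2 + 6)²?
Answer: -147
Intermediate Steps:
R = 64 (R = 8² = 64)
N(M) = 64/M
I(w, E) = 2 + w
F(p, t) = 2 - 64/p - t*p² (F(p, t) = 2 - ((p*p)*t + 64/p) = 2 - (p²*t + 64/p) = 2 - (t*p² + 64/p) = 2 - (64/p + t*p²) = 2 + (-64/p - t*p²) = 2 - 64/p - t*p²)
F((-1)², 50) + I(-37, 1/(-30)) = (2 - 64/((-1)²) - 1*50*((-1)²)²) + (2 - 37) = (2 - 64/1 - 1*50*1²) - 35 = (2 - 64*1 - 1*50*1) - 35 = (2 - 64 - 50) - 35 = -112 - 35 = -147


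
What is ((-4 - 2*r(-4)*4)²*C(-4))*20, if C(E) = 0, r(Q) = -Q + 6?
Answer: 0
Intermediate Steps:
r(Q) = 6 - Q
((-4 - 2*r(-4)*4)²*C(-4))*20 = ((-4 - 2*(6 - 1*(-4))*4)²*0)*20 = ((-4 - 2*(6 + 4)*4)²*0)*20 = ((-4 - 2*10*4)²*0)*20 = ((-4 - 20*4)²*0)*20 = ((-4 - 80)²*0)*20 = ((-84)²*0)*20 = (7056*0)*20 = 0*20 = 0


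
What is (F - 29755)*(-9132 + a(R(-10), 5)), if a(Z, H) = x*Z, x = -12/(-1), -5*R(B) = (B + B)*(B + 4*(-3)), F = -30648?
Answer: 615385764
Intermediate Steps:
R(B) = -2*B*(-12 + B)/5 (R(B) = -(B + B)*(B + 4*(-3))/5 = -2*B*(B - 12)/5 = -2*B*(-12 + B)/5)
x = 12 (x = -12*(-1) = -3*(-4) = 12)
a(Z, H) = 12*Z
(F - 29755)*(-9132 + a(R(-10), 5)) = (-30648 - 29755)*(-9132 + 12*((⅖)*(-10)*(12 - 1*(-10)))) = -60403*(-9132 + 12*((⅖)*(-10)*(12 + 10))) = -60403*(-9132 + 12*((⅖)*(-10)*22)) = -60403*(-9132 + 12*(-88)) = -60403*(-9132 - 1056) = -60403*(-10188) = 615385764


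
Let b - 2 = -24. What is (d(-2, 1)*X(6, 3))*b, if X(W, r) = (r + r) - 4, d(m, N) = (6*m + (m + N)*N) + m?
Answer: 660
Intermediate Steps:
b = -22 (b = 2 - 24 = -22)
d(m, N) = 7*m + N*(N + m) (d(m, N) = (6*m + (N + m)*N) + m = (6*m + N*(N + m)) + m = 7*m + N*(N + m))
X(W, r) = -4 + 2*r (X(W, r) = 2*r - 4 = -4 + 2*r)
(d(-2, 1)*X(6, 3))*b = ((1² + 7*(-2) + 1*(-2))*(-4 + 2*3))*(-22) = ((1 - 14 - 2)*(-4 + 6))*(-22) = -15*2*(-22) = -30*(-22) = 660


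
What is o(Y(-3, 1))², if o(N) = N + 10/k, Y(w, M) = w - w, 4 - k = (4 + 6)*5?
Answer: 25/529 ≈ 0.047259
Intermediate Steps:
k = -46 (k = 4 - (4 + 6)*5 = 4 - 10*5 = 4 - 1*50 = 4 - 50 = -46)
Y(w, M) = 0
o(N) = -5/23 + N (o(N) = N + 10/(-46) = N + 10*(-1/46) = N - 5/23 = -5/23 + N)
o(Y(-3, 1))² = (-5/23 + 0)² = (-5/23)² = 25/529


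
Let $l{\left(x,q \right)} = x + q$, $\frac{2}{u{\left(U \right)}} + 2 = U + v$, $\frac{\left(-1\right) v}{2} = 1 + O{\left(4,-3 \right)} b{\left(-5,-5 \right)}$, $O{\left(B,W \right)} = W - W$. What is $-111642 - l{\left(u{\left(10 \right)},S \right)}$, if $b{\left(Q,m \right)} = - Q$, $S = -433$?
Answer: $- \frac{333628}{3} \approx -1.1121 \cdot 10^{5}$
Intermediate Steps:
$O{\left(B,W \right)} = 0$
$v = -2$ ($v = - 2 \left(1 + 0 \left(\left(-1\right) \left(-5\right)\right)\right) = - 2 \left(1 + 0 \cdot 5\right) = - 2 \left(1 + 0\right) = \left(-2\right) 1 = -2$)
$u{\left(U \right)} = \frac{2}{-4 + U}$ ($u{\left(U \right)} = \frac{2}{-2 + \left(U - 2\right)} = \frac{2}{-2 + \left(-2 + U\right)} = \frac{2}{-4 + U}$)
$l{\left(x,q \right)} = q + x$
$-111642 - l{\left(u{\left(10 \right)},S \right)} = -111642 - \left(-433 + \frac{2}{-4 + 10}\right) = -111642 - \left(-433 + \frac{2}{6}\right) = -111642 - \left(-433 + 2 \cdot \frac{1}{6}\right) = -111642 - \left(-433 + \frac{1}{3}\right) = -111642 - - \frac{1298}{3} = -111642 + \frac{1298}{3} = - \frac{333628}{3}$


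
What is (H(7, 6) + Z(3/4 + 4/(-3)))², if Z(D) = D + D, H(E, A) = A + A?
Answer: 4225/36 ≈ 117.36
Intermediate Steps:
H(E, A) = 2*A
Z(D) = 2*D
(H(7, 6) + Z(3/4 + 4/(-3)))² = (2*6 + 2*(3/4 + 4/(-3)))² = (12 + 2*(3*(¼) + 4*(-⅓)))² = (12 + 2*(¾ - 4/3))² = (12 + 2*(-7/12))² = (12 - 7/6)² = (65/6)² = 4225/36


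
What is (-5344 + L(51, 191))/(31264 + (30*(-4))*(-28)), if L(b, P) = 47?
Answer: -5297/34624 ≈ -0.15299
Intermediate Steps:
(-5344 + L(51, 191))/(31264 + (30*(-4))*(-28)) = (-5344 + 47)/(31264 + (30*(-4))*(-28)) = -5297/(31264 - 120*(-28)) = -5297/(31264 + 3360) = -5297/34624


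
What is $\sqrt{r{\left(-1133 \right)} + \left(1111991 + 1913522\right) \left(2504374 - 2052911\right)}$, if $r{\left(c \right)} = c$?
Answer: $\sqrt{1365907174386} \approx 1.1687 \cdot 10^{6}$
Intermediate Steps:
$\sqrt{r{\left(-1133 \right)} + \left(1111991 + 1913522\right) \left(2504374 - 2052911\right)} = \sqrt{-1133 + \left(1111991 + 1913522\right) \left(2504374 - 2052911\right)} = \sqrt{-1133 + 3025513 \cdot 451463} = \sqrt{-1133 + 1365907175519} = \sqrt{1365907174386}$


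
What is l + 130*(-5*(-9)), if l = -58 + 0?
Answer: 5792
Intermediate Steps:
l = -58
l + 130*(-5*(-9)) = -58 + 130*(-5*(-9)) = -58 + 130*45 = -58 + 5850 = 5792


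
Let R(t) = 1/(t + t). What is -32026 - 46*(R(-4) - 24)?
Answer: -123665/4 ≈ -30916.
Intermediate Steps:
R(t) = 1/(2*t)
-32026 - 46*(R(-4) - 24) = -32026 - 46*((½)/(-4) - 24) = -32026 - 46*((½)*(-¼) - 24) = -32026 - 46*(-⅛ - 24) = -32026 - 46*(-193)/8 = -32026 - 1*(-4439/4) = -32026 + 4439/4 = -123665/4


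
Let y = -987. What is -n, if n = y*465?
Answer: 458955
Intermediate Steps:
n = -458955 (n = -987*465 = -458955)
-n = -1*(-458955) = 458955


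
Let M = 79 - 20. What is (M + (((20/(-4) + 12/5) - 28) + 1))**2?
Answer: 21609/25 ≈ 864.36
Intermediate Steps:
M = 59
(M + (((20/(-4) + 12/5) - 28) + 1))**2 = (59 + (((20/(-4) + 12/5) - 28) + 1))**2 = (59 + (((20*(-1/4) + 12*(1/5)) - 28) + 1))**2 = (59 + (((-5 + 12/5) - 28) + 1))**2 = (59 + ((-13/5 - 28) + 1))**2 = (59 + (-153/5 + 1))**2 = (59 - 148/5)**2 = (147/5)**2 = 21609/25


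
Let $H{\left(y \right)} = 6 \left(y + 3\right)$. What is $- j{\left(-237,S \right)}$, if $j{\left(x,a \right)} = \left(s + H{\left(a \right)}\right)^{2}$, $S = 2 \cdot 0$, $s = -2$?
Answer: $-256$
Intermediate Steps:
$H{\left(y \right)} = 18 + 6 y$ ($H{\left(y \right)} = 6 \left(3 + y\right) = 18 + 6 y$)
$S = 0$
$j{\left(x,a \right)} = \left(16 + 6 a\right)^{2}$ ($j{\left(x,a \right)} = \left(-2 + \left(18 + 6 a\right)\right)^{2} = \left(16 + 6 a\right)^{2}$)
$- j{\left(-237,S \right)} = - 4 \left(8 + 3 \cdot 0\right)^{2} = - 4 \left(8 + 0\right)^{2} = - 4 \cdot 8^{2} = - 4 \cdot 64 = \left(-1\right) 256 = -256$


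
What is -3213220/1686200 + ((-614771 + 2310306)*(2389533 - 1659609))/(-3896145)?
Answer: -6956244499120483/21898932330 ≈ -3.1765e+5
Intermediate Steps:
-3213220/1686200 + ((-614771 + 2310306)*(2389533 - 1659609))/(-3896145) = -3213220*1/1686200 + (1695535*729924)*(-1/3896145) = -160661/84310 + 1237611689340*(-1/3896145) = -160661/84310 - 82507445956/259743 = -6956244499120483/21898932330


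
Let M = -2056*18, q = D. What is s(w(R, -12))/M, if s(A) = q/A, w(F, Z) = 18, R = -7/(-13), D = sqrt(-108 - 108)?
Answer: -I*sqrt(6)/111024 ≈ -2.2063e-5*I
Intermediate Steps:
D = 6*I*sqrt(6) (D = sqrt(-216) = 6*I*sqrt(6) ≈ 14.697*I)
R = 7/13 (R = -7*(-1/13) = 7/13 ≈ 0.53846)
q = 6*I*sqrt(6) ≈ 14.697*I
M = -37008
s(A) = 6*I*sqrt(6)/A (s(A) = (6*I*sqrt(6))/A = 6*I*sqrt(6)/A)
s(w(R, -12))/M = (6*I*sqrt(6)/18)/(-37008) = (6*I*sqrt(6)*(1/18))*(-1/37008) = (I*sqrt(6)/3)*(-1/37008) = -I*sqrt(6)/111024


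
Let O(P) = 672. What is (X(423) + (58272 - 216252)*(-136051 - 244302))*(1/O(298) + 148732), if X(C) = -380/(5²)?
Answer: 26811099997428806/3 ≈ 8.9370e+15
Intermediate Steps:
X(C) = -76/5 (X(C) = -380/25 = -380*1/25 = -76/5)
(X(423) + (58272 - 216252)*(-136051 - 244302))*(1/O(298) + 148732) = (-76/5 + (58272 - 216252)*(-136051 - 244302))*(1/672 + 148732) = (-76/5 - 157980*(-380353))*(1/672 + 148732) = (-76/5 + 60088166940)*(99947905/672) = (300440834624/5)*(99947905/672) = 26811099997428806/3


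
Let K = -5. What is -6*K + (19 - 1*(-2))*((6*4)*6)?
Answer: 3054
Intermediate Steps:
-6*K + (19 - 1*(-2))*((6*4)*6) = -6*(-5) + (19 - 1*(-2))*((6*4)*6) = 30 + (19 + 2)*(24*6) = 30 + 21*144 = 30 + 3024 = 3054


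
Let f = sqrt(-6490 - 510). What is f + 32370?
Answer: 32370 + 10*I*sqrt(70) ≈ 32370.0 + 83.666*I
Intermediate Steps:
f = 10*I*sqrt(70) (f = sqrt(-7000) = 10*I*sqrt(70) ≈ 83.666*I)
f + 32370 = 10*I*sqrt(70) + 32370 = 32370 + 10*I*sqrt(70)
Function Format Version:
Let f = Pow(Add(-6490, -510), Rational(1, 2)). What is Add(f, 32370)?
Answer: Add(32370, Mul(10, I, Pow(70, Rational(1, 2)))) ≈ Add(32370., Mul(83.666, I))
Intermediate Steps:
f = Mul(10, I, Pow(70, Rational(1, 2))) (f = Pow(-7000, Rational(1, 2)) = Mul(10, I, Pow(70, Rational(1, 2))) ≈ Mul(83.666, I))
Add(f, 32370) = Add(Mul(10, I, Pow(70, Rational(1, 2))), 32370) = Add(32370, Mul(10, I, Pow(70, Rational(1, 2))))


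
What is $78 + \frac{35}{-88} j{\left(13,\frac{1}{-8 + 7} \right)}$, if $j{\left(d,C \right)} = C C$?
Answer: $\frac{6829}{88} \approx 77.602$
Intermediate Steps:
$j{\left(d,C \right)} = C^{2}$
$78 + \frac{35}{-88} j{\left(13,\frac{1}{-8 + 7} \right)} = 78 + \frac{35}{-88} \left(\frac{1}{-8 + 7}\right)^{2} = 78 + 35 \left(- \frac{1}{88}\right) \left(\frac{1}{-1}\right)^{2} = 78 - \frac{35 \left(-1\right)^{2}}{88} = 78 - \frac{35}{88} = \frac{6829}{88}$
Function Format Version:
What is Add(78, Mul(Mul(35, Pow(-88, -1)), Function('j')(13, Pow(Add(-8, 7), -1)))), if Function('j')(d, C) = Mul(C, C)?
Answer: Rational(6829, 88) ≈ 77.602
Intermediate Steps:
Function('j')(d, C) = Pow(C, 2)
Add(78, Mul(Mul(35, Pow(-88, -1)), Function('j')(13, Pow(Add(-8, 7), -1)))) = Add(78, Mul(Mul(35, Pow(-88, -1)), Pow(Pow(Add(-8, 7), -1), 2))) = Add(78, Mul(Mul(35, Rational(-1, 88)), Pow(Pow(-1, -1), 2))) = Add(78, Mul(Rational(-35, 88), Pow(-1, 2))) = Add(78, Mul(Rational(-35, 88), 1)) = Add(78, Rational(-35, 88)) = Rational(6829, 88)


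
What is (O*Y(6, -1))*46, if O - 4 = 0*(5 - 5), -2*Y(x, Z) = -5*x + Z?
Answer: 2852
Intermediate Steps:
Y(x, Z) = -Z/2 + 5*x/2 (Y(x, Z) = -(-5*x + Z)/2 = -(Z - 5*x)/2 = -Z/2 + 5*x/2)
O = 4 (O = 4 + 0*(5 - 5) = 4 + 0*0 = 4 + 0 = 4)
(O*Y(6, -1))*46 = (4*(-1/2*(-1) + (5/2)*6))*46 = (4*(1/2 + 15))*46 = (4*(31/2))*46 = 62*46 = 2852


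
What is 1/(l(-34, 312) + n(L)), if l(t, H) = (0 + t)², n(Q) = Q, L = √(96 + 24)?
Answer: 289/334054 - √30/668108 ≈ 0.00085693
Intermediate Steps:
L = 2*√30 (L = √120 = 2*√30 ≈ 10.954)
l(t, H) = t²
1/(l(-34, 312) + n(L)) = 1/((-34)² + 2*√30) = 1/(1156 + 2*√30)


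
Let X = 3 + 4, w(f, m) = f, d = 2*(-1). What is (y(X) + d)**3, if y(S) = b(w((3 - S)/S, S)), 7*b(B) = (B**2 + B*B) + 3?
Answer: -130323843/40353607 ≈ -3.2295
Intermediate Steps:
d = -2
X = 7
b(B) = 3/7 + 2*B**2/7 (b(B) = ((B**2 + B*B) + 3)/7 = ((B**2 + B**2) + 3)/7 = (2*B**2 + 3)/7 = (3 + 2*B**2)/7 = 3/7 + 2*B**2/7)
y(S) = 3/7 + 2*(3 - S)**2/(7*S**2) (y(S) = 3/7 + 2*((3 - S)/S)**2/7 = 3/7 + 2*((3 - S)**2/S**2)/7 = 3/7 + 2*(3 - S)**2/(7*S**2))
(y(X) + d)**3 = ((1/7)*(18 - 12*7 + 5*7**2)/7**2 - 2)**3 = ((1/7)*(1/49)*(18 - 84 + 5*49) - 2)**3 = ((1/7)*(1/49)*(18 - 84 + 245) - 2)**3 = ((1/7)*(1/49)*179 - 2)**3 = (179/343 - 2)**3 = (-507/343)**3 = -130323843/40353607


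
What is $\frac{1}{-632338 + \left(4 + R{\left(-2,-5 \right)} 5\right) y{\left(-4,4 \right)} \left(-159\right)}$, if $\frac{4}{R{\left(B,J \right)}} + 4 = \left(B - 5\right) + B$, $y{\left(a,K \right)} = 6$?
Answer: $- \frac{13}{8250922} \approx -1.5756 \cdot 10^{-6}$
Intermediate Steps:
$R{\left(B,J \right)} = \frac{4}{-9 + 2 B}$ ($R{\left(B,J \right)} = \frac{4}{-4 + \left(\left(B - 5\right) + B\right)} = \frac{4}{-4 + \left(\left(-5 + B\right) + B\right)} = \frac{4}{-4 + \left(-5 + 2 B\right)} = \frac{4}{-9 + 2 B}$)
$\frac{1}{-632338 + \left(4 + R{\left(-2,-5 \right)} 5\right) y{\left(-4,4 \right)} \left(-159\right)} = \frac{1}{-632338 + \left(4 + \frac{4}{-9 + 2 \left(-2\right)} 5\right) 6 \left(-159\right)} = \frac{1}{-632338 + \left(4 + \frac{4}{-9 - 4} \cdot 5\right) 6 \left(-159\right)} = \frac{1}{-632338 + \left(4 + \frac{4}{-13} \cdot 5\right) 6 \left(-159\right)} = \frac{1}{-632338 + \left(4 + 4 \left(- \frac{1}{13}\right) 5\right) 6 \left(-159\right)} = \frac{1}{-632338 + \left(4 - \frac{20}{13}\right) 6 \left(-159\right)} = \frac{1}{-632338 + \frac{32}{13} \cdot 6 \left(-159\right)} = \frac{1}{-632338 + \frac{192}{13} \left(-159\right)} = \frac{1}{-632338 - \frac{30528}{13}} = \frac{1}{- \frac{8250922}{13}} = - \frac{13}{8250922}$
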